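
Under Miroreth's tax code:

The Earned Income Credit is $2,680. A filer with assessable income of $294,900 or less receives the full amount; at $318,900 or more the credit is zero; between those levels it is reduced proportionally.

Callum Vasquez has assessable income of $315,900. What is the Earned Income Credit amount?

Earned Income Credit: $315,900 is $21,000 into a $24,000 phase-out range, leaving 3,000/24,000 of the credit: $2,680 × 3,000/24,000 = $335.

$335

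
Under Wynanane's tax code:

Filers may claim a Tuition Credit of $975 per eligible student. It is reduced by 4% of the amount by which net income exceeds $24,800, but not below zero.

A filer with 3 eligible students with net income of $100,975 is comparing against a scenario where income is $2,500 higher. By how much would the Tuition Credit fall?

$0

At $100,975 — base = 3 × $975 = $2,925. 4% of the $76,175 excess over $24,800 is $3,047 ≥ base, so the credit is $0.
At $103,475 — base = 3 × $975 = $2,925. 4% of the $78,675 excess over $24,800 is $3,147 ≥ base, so the credit is $0.
Lost: $0 − $0 = $0.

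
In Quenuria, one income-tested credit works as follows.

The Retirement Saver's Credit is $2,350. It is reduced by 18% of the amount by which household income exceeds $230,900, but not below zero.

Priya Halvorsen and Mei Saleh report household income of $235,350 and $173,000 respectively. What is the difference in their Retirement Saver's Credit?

$801

Priya ($235,350): Retirement Saver's Credit: 18% of the $4,450 excess over $230,900 is $801; credit = $2,350 − $801 = $1,549.
Mei ($173,000): Retirement Saver's Credit: $173,000 is at or below the $230,900 threshold, so the full $2,350 applies.
Difference: |$1,549 − $2,350| = $801.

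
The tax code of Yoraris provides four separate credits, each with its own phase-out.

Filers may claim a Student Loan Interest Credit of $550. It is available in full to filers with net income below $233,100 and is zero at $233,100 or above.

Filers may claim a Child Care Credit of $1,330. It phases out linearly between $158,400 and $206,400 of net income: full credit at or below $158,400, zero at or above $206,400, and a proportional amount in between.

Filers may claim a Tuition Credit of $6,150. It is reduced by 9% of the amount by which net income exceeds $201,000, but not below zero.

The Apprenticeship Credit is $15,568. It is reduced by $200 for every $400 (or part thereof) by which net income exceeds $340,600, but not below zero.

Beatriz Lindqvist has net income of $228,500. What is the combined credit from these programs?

Student Loan Interest Credit: $228,500 is below the $233,100 cutoff, so the full $550 applies.
Child Care Credit: $228,500 is at or above $206,400, so the credit is $0.
Tuition Credit: 9% of the $27,500 excess over $201,000 is $2,475; credit = $6,150 − $2,475 = $3,675.
Apprenticeship Credit: $228,500 is at or below the $340,600 threshold, so the full $15,568 applies.
Total: $550 + $0 + $3,675 + $15,568 = $19,793.

$19,793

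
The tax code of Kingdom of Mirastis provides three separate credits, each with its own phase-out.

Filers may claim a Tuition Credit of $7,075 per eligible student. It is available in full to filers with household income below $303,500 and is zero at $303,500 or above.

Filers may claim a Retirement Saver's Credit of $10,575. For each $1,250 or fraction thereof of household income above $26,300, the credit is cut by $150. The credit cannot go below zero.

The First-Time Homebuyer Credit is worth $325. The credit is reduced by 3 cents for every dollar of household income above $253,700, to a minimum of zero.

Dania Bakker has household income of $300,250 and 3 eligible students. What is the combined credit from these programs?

$21,225

Tuition Credit: base = 3 × $7,075 = $21,225. $300,250 is below the $303,500 cutoff, so the full $21,225 applies.
Retirement Saver's Credit: income exceeds $26,300 by $273,950 → 220 increments × $150 = $33,000 ≥ base, so the credit is $0.
First-Time Homebuyer Credit: 3% of the $46,550 excess over $253,700 is $1,396.50 ≥ base, so the credit is $0.
Total: $21,225 + $0 + $0 = $21,225.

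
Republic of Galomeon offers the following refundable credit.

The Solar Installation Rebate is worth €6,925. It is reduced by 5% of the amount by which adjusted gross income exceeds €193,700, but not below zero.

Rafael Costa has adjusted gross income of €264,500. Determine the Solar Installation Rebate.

€3,385

Solar Installation Rebate: 5% of the €70,800 excess over €193,700 is €3,540; credit = €6,925 − €3,540 = €3,385.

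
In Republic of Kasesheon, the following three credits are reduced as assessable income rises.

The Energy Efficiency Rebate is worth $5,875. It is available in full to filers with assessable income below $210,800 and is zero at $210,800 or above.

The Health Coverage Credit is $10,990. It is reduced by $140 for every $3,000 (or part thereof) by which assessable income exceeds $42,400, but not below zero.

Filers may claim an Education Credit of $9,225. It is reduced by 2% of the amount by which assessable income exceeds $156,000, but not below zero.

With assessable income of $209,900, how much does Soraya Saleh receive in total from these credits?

$17,172

Energy Efficiency Rebate: $209,900 is below the $210,800 cutoff, so the full $5,875 applies.
Health Coverage Credit: income exceeds $42,400 by $167,500, which is 56 full-or-partial $3,000 increments; reduction = 56 × $140 = $7,840, leaving $3,150.
Education Credit: 2% of the $53,900 excess over $156,000 is $1,078; credit = $9,225 − $1,078 = $8,147.
Total: $5,875 + $3,150 + $8,147 = $17,172.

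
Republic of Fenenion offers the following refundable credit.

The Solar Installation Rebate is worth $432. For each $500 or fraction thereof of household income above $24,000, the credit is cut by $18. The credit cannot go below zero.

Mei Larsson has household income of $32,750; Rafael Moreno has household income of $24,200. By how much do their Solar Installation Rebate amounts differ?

Mei ($32,750): Solar Installation Rebate: income exceeds $24,000 by $8,750, which is 18 full-or-partial $500 increments; reduction = 18 × $18 = $324, leaving $108.
Rafael ($24,200): Solar Installation Rebate: income exceeds $24,000 by $200, which is 1 full-or-partial $500 increment; reduction = 1 × $18 = $18, leaving $414.
Difference: |$108 − $414| = $306.

$306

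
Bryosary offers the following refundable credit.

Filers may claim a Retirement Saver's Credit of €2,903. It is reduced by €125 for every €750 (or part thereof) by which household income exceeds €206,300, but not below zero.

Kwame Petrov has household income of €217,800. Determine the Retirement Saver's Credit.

Retirement Saver's Credit: income exceeds €206,300 by €11,500, which is 16 full-or-partial €750 increments; reduction = 16 × €125 = €2,000, leaving €903.

€903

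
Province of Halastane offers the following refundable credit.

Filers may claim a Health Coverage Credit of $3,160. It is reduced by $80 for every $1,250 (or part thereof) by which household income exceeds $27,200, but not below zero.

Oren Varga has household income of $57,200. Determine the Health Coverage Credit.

$1,240

Health Coverage Credit: income exceeds $27,200 by $30,000, which is 24 full-or-partial $1,250 increments; reduction = 24 × $80 = $1,920, leaving $1,240.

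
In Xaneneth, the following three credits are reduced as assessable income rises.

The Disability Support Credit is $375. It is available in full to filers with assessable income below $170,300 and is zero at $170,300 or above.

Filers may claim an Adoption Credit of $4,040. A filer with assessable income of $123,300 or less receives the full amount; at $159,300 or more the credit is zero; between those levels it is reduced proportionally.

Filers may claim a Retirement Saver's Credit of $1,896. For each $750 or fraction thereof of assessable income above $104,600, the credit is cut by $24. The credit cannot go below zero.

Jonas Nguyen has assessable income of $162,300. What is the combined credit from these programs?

Disability Support Credit: $162,300 is below the $170,300 cutoff, so the full $375 applies.
Adoption Credit: $162,300 is at or above $159,300, so the credit is $0.
Retirement Saver's Credit: income exceeds $104,600 by $57,700, which is 77 full-or-partial $750 increments; reduction = 77 × $24 = $1,848, leaving $48.
Total: $375 + $0 + $48 = $423.

$423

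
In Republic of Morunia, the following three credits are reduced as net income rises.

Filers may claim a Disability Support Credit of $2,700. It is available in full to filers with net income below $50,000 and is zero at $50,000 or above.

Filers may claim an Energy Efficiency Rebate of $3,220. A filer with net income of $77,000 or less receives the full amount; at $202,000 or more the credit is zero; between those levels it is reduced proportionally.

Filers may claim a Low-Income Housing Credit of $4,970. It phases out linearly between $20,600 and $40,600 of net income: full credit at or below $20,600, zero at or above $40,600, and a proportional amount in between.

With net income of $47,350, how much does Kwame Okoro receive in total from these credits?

$5,920

Disability Support Credit: $47,350 is below the $50,000 cutoff, so the full $2,700 applies.
Energy Efficiency Rebate: $47,350 is at or below the $77,000 threshold, so the full $3,220 applies.
Low-Income Housing Credit: $47,350 is at or above $40,600, so the credit is $0.
Total: $2,700 + $3,220 + $0 = $5,920.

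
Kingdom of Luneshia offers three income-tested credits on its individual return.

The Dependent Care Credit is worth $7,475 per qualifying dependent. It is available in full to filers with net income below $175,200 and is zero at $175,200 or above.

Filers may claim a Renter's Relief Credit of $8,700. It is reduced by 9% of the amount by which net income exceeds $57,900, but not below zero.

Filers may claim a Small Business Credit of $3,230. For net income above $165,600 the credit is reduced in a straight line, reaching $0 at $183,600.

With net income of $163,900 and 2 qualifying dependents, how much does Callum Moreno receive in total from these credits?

Dependent Care Credit: base = 2 × $7,475 = $14,950. $163,900 is below the $175,200 cutoff, so the full $14,950 applies.
Renter's Relief Credit: 9% of the $106,000 excess over $57,900 is $9,540 ≥ base, so the credit is $0.
Small Business Credit: $163,900 is at or below the $165,600 threshold, so the full $3,230 applies.
Total: $14,950 + $0 + $3,230 = $18,180.

$18,180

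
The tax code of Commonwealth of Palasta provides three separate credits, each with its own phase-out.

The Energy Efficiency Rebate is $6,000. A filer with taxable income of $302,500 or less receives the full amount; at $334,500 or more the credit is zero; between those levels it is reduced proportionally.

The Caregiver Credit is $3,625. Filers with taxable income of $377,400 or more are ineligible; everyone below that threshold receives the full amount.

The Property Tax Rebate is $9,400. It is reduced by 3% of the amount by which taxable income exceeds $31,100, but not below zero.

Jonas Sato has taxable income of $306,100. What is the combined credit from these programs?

Energy Efficiency Rebate: $306,100 is $3,600 into a $32,000 phase-out range, leaving 28,400/32,000 of the credit: $6,000 × 28,400/32,000 = $5,325.
Caregiver Credit: $306,100 is below the $377,400 cutoff, so the full $3,625 applies.
Property Tax Rebate: 3% of the $275,000 excess over $31,100 is $8,250; credit = $9,400 − $8,250 = $1,150.
Total: $5,325 + $3,625 + $1,150 = $10,100.

$10,100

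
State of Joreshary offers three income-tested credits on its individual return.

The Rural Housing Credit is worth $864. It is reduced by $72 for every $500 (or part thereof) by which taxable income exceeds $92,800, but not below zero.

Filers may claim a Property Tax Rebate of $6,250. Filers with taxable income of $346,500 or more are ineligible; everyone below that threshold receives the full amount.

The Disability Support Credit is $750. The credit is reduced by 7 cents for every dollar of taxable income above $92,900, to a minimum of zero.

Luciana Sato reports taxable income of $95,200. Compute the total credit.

Rural Housing Credit: income exceeds $92,800 by $2,400, which is 5 full-or-partial $500 increments; reduction = 5 × $72 = $360, leaving $504.
Property Tax Rebate: $95,200 is below the $346,500 cutoff, so the full $6,250 applies.
Disability Support Credit: 7% of the $2,300 excess over $92,900 is $161; credit = $750 − $161 = $589.
Total: $504 + $6,250 + $589 = $7,343.

$7,343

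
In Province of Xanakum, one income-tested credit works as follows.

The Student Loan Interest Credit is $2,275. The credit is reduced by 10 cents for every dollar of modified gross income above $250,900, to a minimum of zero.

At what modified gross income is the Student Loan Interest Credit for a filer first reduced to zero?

The credit falls by 10% of each dollar above $250,900, so it reaches zero when the excess is $2,275 / 10% = $22,750: income = $250,900 + $22,750 = $273,650.

$273,650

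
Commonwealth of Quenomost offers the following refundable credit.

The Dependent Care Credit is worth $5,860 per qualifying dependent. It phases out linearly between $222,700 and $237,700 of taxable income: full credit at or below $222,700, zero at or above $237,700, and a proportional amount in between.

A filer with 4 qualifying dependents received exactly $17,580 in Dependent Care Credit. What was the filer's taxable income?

$226,450

Full credit = 4 × $5,860 = $23,440.
$17,580 is 17,580/23,440 of the full $23,440, so 5,860/23,440 of the $15,000 range has been used: income = $222,700 + $15,000 × 5,860/23,440 = $226,450.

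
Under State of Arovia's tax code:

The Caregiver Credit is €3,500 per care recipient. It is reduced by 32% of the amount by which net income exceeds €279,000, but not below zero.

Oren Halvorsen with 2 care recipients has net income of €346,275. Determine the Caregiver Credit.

Caregiver Credit: base = 2 × €3,500 = €7,000. 32% of the €67,275 excess over €279,000 is €21,528 ≥ base, so the credit is €0.

€0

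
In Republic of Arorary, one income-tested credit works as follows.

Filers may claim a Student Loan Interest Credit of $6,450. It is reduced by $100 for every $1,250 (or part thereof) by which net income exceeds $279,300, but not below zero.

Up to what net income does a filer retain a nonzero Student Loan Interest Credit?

$359,300

After 64 increments the reduction is 64 × $100 = $6,400, leaving $50; one more increment wipes it out. Increment 64 ends at excess 64 × $1,250 = $80,000, so the highest qualifying income is $279,300 + $80,000 = $359,300.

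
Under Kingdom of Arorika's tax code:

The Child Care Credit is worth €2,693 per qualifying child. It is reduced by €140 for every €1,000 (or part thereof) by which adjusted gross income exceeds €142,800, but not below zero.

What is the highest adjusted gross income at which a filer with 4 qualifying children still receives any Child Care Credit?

Full credit = 4 × €2,693 = €10,772.
After 76 increments the reduction is 76 × €140 = €10,640, leaving €132; one more increment wipes it out. Increment 76 ends at excess 76 × €1,000 = €76,000, so the highest qualifying income is €142,800 + €76,000 = €218,800.

€218,800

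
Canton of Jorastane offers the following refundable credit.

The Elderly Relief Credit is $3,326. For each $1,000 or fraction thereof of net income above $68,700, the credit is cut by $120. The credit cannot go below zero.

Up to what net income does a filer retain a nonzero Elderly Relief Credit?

After 27 increments the reduction is 27 × $120 = $3,240, leaving $86; one more increment wipes it out. Increment 27 ends at excess 27 × $1,000 = $27,000, so the highest qualifying income is $68,700 + $27,000 = $95,700.

$95,700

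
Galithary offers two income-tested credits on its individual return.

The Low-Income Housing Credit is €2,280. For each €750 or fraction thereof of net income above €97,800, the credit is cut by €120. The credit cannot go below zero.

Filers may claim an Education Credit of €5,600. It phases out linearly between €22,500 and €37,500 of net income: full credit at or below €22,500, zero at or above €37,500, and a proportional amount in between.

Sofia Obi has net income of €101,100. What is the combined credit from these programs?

€1,680

Low-Income Housing Credit: income exceeds €97,800 by €3,300, which is 5 full-or-partial €750 increments; reduction = 5 × €120 = €600, leaving €1,680.
Education Credit: €101,100 is at or above €37,500, so the credit is €0.
Total: €1,680 + €0 = €1,680.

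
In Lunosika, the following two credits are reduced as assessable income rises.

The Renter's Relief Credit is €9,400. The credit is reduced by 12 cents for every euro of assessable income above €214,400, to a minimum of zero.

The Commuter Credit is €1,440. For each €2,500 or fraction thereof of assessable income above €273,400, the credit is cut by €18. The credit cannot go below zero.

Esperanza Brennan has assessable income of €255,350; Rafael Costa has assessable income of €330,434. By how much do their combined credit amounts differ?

€4,900

Esperanza (€255,350): Renter's Relief Credit: 12% of the €40,950 excess over €214,400 is €4,914; credit = €9,400 − €4,914 = €4,486. Commuter Credit: €255,350 is at or below the €273,400 threshold, so the full €1,440 applies. total €4,486 + €1,440 = €5,926
Rafael (€330,434): Renter's Relief Credit: 12% of the €116,034 excess over €214,400 is €13,924.08 ≥ base, so the credit is €0. Commuter Credit: income exceeds €273,400 by €57,034, which is 23 full-or-partial €2,500 increments; reduction = 23 × €18 = €414, leaving €1,026. total €0 + €1,026 = €1,026
Difference: |€5,926 − €1,026| = €4,900.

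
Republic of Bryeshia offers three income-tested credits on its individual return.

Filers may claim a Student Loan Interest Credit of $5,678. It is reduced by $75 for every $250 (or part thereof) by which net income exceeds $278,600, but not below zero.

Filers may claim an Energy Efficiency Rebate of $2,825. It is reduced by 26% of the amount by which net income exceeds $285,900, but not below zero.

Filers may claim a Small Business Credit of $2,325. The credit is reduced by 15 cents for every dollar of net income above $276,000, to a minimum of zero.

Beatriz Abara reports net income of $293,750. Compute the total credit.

$1,887

Student Loan Interest Credit: income exceeds $278,600 by $15,150, which is 61 full-or-partial $250 increments; reduction = 61 × $75 = $4,575, leaving $1,103.
Energy Efficiency Rebate: 26% of the $7,850 excess over $285,900 is $2,041; credit = $2,825 − $2,041 = $784.
Small Business Credit: 15% of the $17,750 excess over $276,000 is $2,662.50 ≥ base, so the credit is $0.
Total: $1,103 + $784 + $0 = $1,887.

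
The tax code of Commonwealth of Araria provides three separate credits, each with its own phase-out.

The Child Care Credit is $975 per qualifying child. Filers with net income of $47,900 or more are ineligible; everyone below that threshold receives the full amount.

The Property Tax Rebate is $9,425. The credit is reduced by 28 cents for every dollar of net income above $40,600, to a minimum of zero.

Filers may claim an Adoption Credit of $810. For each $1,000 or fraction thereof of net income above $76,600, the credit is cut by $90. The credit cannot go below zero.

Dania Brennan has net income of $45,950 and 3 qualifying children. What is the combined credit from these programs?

$11,662

Child Care Credit: base = 3 × $975 = $2,925. $45,950 is below the $47,900 cutoff, so the full $2,925 applies.
Property Tax Rebate: 28% of the $5,350 excess over $40,600 is $1,498; credit = $9,425 − $1,498 = $7,927.
Adoption Credit: $45,950 is at or below the $76,600 threshold, so the full $810 applies.
Total: $2,925 + $7,927 + $810 = $11,662.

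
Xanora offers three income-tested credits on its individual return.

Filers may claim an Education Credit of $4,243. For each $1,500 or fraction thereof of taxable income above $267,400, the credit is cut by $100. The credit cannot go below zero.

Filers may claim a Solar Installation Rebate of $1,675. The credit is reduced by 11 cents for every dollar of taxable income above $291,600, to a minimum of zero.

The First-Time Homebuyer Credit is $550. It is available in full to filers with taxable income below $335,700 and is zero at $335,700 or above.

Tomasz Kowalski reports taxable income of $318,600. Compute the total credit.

$1,293

Education Credit: income exceeds $267,400 by $51,200, which is 35 full-or-partial $1,500 increments; reduction = 35 × $100 = $3,500, leaving $743.
Solar Installation Rebate: 11% of the $27,000 excess over $291,600 is $2,970 ≥ base, so the credit is $0.
First-Time Homebuyer Credit: $318,600 is below the $335,700 cutoff, so the full $550 applies.
Total: $743 + $0 + $550 = $1,293.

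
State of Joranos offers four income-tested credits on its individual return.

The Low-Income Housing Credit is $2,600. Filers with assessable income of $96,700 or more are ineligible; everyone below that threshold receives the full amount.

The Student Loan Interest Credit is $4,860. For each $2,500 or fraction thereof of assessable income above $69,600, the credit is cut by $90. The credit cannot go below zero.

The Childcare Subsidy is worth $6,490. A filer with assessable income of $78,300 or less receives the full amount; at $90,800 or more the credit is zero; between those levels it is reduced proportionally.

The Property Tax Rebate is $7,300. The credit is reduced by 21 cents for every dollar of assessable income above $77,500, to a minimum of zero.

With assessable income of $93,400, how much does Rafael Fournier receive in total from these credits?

$10,521

Low-Income Housing Credit: $93,400 is below the $96,700 cutoff, so the full $2,600 applies.
Student Loan Interest Credit: income exceeds $69,600 by $23,800, which is 10 full-or-partial $2,500 increments; reduction = 10 × $90 = $900, leaving $3,960.
Childcare Subsidy: $93,400 is at or above $90,800, so the credit is $0.
Property Tax Rebate: 21% of the $15,900 excess over $77,500 is $3,339; credit = $7,300 − $3,339 = $3,961.
Total: $2,600 + $3,960 + $0 + $3,961 = $10,521.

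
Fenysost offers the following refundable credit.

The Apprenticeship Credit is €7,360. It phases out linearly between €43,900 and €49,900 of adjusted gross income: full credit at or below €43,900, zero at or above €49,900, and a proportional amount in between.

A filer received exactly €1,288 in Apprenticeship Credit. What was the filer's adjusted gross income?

€48,850

€1,288 is 1,288/7,360 of the full €7,360, so 6,072/7,360 of the €6,000 range has been used: income = €43,900 + €6,000 × 6,072/7,360 = €48,850.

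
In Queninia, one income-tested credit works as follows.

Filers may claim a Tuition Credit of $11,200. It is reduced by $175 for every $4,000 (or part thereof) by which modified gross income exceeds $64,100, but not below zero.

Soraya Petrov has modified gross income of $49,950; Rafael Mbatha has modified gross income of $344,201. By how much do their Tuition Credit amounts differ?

$11,200

Soraya ($49,950): Tuition Credit: $49,950 is at or below the $64,100 threshold, so the full $11,200 applies.
Rafael ($344,201): Tuition Credit: income exceeds $64,100 by $280,101 → 71 increments × $175 = $12,425 ≥ base, so the credit is $0.
Difference: |$11,200 − $0| = $11,200.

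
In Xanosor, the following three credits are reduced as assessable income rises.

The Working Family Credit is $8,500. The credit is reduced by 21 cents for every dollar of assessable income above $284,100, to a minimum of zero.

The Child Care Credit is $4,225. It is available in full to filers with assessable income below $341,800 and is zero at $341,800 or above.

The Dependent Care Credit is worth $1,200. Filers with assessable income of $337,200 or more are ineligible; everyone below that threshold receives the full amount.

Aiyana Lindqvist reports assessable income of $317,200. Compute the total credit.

$6,974

Working Family Credit: 21% of the $33,100 excess over $284,100 is $6,951; credit = $8,500 − $6,951 = $1,549.
Child Care Credit: $317,200 is below the $341,800 cutoff, so the full $4,225 applies.
Dependent Care Credit: $317,200 is below the $337,200 cutoff, so the full $1,200 applies.
Total: $1,549 + $4,225 + $1,200 = $6,974.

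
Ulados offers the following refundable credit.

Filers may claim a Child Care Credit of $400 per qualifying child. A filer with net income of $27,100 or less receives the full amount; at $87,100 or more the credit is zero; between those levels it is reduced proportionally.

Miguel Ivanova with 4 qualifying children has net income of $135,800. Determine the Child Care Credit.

$0

Child Care Credit: base = 4 × $400 = $1,600. $135,800 is at or above $87,100, so the credit is $0.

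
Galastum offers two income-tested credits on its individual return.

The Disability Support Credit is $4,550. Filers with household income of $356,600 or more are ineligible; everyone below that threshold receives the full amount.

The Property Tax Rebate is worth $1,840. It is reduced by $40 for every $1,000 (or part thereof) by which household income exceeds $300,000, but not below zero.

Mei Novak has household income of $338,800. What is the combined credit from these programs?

Disability Support Credit: $338,800 is below the $356,600 cutoff, so the full $4,550 applies.
Property Tax Rebate: income exceeds $300,000 by $38,800, which is 39 full-or-partial $1,000 increments; reduction = 39 × $40 = $1,560, leaving $280.
Total: $4,550 + $280 = $4,830.

$4,830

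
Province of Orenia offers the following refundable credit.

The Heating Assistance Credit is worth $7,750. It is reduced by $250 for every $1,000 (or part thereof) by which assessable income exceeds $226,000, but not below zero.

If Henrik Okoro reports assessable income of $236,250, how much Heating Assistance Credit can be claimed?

$5,000

Heating Assistance Credit: income exceeds $226,000 by $10,250, which is 11 full-or-partial $1,000 increments; reduction = 11 × $250 = $2,750, leaving $5,000.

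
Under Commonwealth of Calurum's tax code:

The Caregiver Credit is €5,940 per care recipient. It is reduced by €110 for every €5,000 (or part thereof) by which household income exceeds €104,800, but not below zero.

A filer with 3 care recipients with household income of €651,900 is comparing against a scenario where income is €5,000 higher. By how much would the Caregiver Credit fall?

At €651,900 — base = 3 × €5,940 = €17,820. income exceeds €104,800 by €547,100, which is 110 full-or-partial €5,000 increments; reduction = 110 × €110 = €12,100, leaving €5,720.
At €656,900 — base = 3 × €5,940 = €17,820. income exceeds €104,800 by €552,100, which is 111 full-or-partial €5,000 increments; reduction = 111 × €110 = €12,210, leaving €5,610.
Lost: €5,720 − €5,610 = €110.

€110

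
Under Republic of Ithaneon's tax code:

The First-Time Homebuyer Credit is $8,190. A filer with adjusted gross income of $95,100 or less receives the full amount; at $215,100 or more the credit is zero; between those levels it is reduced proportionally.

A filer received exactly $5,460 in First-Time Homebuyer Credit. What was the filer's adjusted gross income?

$5,460 is 5,460/8,190 of the full $8,190, so 2,730/8,190 of the $120,000 range has been used: income = $95,100 + $120,000 × 2,730/8,190 = $135,100.

$135,100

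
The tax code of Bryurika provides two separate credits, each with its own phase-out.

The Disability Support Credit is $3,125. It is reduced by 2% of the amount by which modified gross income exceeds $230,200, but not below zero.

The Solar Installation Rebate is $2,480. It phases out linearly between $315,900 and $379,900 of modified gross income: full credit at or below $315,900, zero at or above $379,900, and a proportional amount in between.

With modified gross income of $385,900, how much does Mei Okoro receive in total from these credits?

$11

Disability Support Credit: 2% of the $155,700 excess over $230,200 is $3,114; credit = $3,125 − $3,114 = $11.
Solar Installation Rebate: $385,900 is at or above $379,900, so the credit is $0.
Total: $11 + $0 = $11.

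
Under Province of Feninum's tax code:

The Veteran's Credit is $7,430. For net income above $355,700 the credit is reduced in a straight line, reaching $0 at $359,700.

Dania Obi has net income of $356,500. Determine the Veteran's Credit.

$5,944

Veteran's Credit: $356,500 is $800 into a $4,000 phase-out range, leaving 3,200/4,000 of the credit: $7,430 × 3,200/4,000 = $5,944.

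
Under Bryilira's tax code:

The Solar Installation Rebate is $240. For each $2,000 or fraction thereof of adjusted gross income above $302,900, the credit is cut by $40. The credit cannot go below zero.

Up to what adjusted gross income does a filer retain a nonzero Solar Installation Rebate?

After 5 increments the reduction is 5 × $40 = $200, leaving $40; one more increment wipes it out. Increment 5 ends at excess 5 × $2,000 = $10,000, so the highest qualifying income is $302,900 + $10,000 = $312,900.

$312,900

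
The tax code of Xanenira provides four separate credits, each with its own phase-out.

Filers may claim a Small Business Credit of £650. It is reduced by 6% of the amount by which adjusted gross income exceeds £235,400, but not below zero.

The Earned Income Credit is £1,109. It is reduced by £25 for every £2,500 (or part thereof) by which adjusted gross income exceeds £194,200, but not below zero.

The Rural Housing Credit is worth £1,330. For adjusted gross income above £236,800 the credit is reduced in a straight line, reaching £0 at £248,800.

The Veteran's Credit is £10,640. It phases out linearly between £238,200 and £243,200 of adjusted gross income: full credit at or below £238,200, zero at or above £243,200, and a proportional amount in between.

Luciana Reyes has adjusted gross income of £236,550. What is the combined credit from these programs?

Small Business Credit: 6% of the £1,150 excess over £235,400 is £69; credit = £650 − £69 = £581.
Earned Income Credit: income exceeds £194,200 by £42,350, which is 17 full-or-partial £2,500 increments; reduction = 17 × £25 = £425, leaving £684.
Rural Housing Credit: £236,550 is at or below the £236,800 threshold, so the full £1,330 applies.
Veteran's Credit: £236,550 is at or below the £238,200 threshold, so the full £10,640 applies.
Total: £581 + £684 + £1,330 + £10,640 = £13,235.

£13,235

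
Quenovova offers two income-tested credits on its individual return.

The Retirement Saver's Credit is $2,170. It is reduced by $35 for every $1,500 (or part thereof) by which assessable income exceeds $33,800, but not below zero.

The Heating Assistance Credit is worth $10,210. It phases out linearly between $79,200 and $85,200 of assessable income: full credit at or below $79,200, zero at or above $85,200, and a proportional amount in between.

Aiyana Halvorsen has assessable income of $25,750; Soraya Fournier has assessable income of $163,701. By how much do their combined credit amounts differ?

$12,380

Aiyana ($25,750): Retirement Saver's Credit: $25,750 is at or below the $33,800 threshold, so the full $2,170 applies. Heating Assistance Credit: $25,750 is at or below the $79,200 threshold, so the full $10,210 applies. total $2,170 + $10,210 = $12,380
Soraya ($163,701): Retirement Saver's Credit: income exceeds $33,800 by $129,901 → 87 increments × $35 = $3,045 ≥ base, so the credit is $0. Heating Assistance Credit: $163,701 is at or above $85,200, so the credit is $0. total $0 + $0 = $0
Difference: |$12,380 − $0| = $12,380.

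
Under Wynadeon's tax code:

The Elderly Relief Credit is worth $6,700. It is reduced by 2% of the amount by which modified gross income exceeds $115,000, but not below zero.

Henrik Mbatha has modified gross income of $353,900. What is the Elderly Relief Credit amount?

$1,922

Elderly Relief Credit: 2% of the $238,900 excess over $115,000 is $4,778; credit = $6,700 − $4,778 = $1,922.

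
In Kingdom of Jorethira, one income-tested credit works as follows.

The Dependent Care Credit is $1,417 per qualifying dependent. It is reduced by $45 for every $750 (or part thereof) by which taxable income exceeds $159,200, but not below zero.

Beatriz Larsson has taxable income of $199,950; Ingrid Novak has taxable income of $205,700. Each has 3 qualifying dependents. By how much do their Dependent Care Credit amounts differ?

Beatriz ($199,950): Dependent Care Credit: base = 3 × $1,417 = $4,251. income exceeds $159,200 by $40,750, which is 55 full-or-partial $750 increments; reduction = 55 × $45 = $2,475, leaving $1,776.
Ingrid ($205,700): Dependent Care Credit: base = 3 × $1,417 = $4,251. income exceeds $159,200 by $46,500, which is 62 full-or-partial $750 increments; reduction = 62 × $45 = $2,790, leaving $1,461.
Difference: |$1,776 − $1,461| = $315.

$315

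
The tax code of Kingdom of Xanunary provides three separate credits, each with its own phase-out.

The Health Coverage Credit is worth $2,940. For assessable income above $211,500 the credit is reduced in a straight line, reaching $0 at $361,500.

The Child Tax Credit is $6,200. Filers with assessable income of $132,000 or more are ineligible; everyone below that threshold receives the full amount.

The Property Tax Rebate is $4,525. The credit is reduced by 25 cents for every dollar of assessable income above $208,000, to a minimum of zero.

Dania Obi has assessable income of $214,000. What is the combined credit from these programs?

$5,916

Health Coverage Credit: $214,000 is $2,500 into a $150,000 phase-out range, leaving 147,500/150,000 of the credit: $2,940 × 147,500/150,000 = $2,891.
Child Tax Credit: $214,000 meets or exceeds the $132,000 cutoff, so the credit is $0.
Property Tax Rebate: 25% of the $6,000 excess over $208,000 is $1,500; credit = $4,525 − $1,500 = $3,025.
Total: $2,891 + $0 + $3,025 = $5,916.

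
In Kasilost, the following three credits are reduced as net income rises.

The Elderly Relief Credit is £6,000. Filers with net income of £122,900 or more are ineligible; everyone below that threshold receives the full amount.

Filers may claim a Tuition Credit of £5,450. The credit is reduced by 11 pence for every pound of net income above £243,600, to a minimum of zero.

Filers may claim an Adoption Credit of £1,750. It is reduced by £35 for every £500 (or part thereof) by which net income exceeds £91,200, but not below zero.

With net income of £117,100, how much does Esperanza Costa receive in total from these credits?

Elderly Relief Credit: £117,100 is below the £122,900 cutoff, so the full £6,000 applies.
Tuition Credit: £117,100 is at or below the £243,600 threshold, so the full £5,450 applies.
Adoption Credit: income exceeds £91,200 by £25,900 → 52 increments × £35 = £1,820 ≥ base, so the credit is £0.
Total: £6,000 + £5,450 + £0 = £11,450.

£11,450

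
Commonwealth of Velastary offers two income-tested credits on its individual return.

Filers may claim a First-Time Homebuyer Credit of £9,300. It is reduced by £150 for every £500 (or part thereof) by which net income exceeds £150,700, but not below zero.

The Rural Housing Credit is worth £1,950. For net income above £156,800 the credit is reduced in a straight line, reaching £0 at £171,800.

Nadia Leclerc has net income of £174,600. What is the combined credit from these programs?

First-Time Homebuyer Credit: income exceeds £150,700 by £23,900, which is 48 full-or-partial £500 increments; reduction = 48 × £150 = £7,200, leaving £2,100.
Rural Housing Credit: £174,600 is at or above £171,800, so the credit is £0.
Total: £2,100 + £0 = £2,100.

£2,100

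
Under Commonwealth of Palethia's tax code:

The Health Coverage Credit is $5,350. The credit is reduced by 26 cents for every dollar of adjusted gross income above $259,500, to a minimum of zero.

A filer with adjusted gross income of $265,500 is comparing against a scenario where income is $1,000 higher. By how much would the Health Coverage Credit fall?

At $265,500 — 26% of the $6,000 excess over $259,500 is $1,560; credit = $5,350 − $1,560 = $3,790.
At $266,500 — 26% of the $7,000 excess over $259,500 is $1,820; credit = $5,350 − $1,820 = $3,530.
Lost: $3,790 − $3,530 = $260.

$260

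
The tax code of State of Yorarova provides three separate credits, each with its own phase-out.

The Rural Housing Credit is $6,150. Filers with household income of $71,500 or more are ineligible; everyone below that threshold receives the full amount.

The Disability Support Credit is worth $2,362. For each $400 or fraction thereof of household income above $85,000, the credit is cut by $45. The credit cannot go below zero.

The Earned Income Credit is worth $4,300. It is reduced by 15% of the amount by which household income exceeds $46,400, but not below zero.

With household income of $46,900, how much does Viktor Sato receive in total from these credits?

$12,737

Rural Housing Credit: $46,900 is below the $71,500 cutoff, so the full $6,150 applies.
Disability Support Credit: $46,900 is at or below the $85,000 threshold, so the full $2,362 applies.
Earned Income Credit: 15% of the $500 excess over $46,400 is $75; credit = $4,300 − $75 = $4,225.
Total: $6,150 + $2,362 + $4,225 = $12,737.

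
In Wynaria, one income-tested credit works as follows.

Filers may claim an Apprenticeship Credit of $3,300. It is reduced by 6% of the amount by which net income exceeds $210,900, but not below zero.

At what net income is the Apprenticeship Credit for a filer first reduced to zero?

$265,900

The credit falls by 6% of each dollar above $210,900, so it reaches zero when the excess is $3,300 / 6% = $55,000: income = $210,900 + $55,000 = $265,900.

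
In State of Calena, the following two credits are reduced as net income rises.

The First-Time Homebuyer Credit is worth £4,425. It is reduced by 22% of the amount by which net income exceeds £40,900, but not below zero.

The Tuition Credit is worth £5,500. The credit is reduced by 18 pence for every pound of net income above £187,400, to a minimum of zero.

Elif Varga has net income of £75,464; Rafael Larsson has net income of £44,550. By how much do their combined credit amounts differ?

Elif (£75,464): First-Time Homebuyer Credit: 22% of the £34,564 excess over £40,900 is £7,604.08 ≥ base, so the credit is £0. Tuition Credit: £75,464 is at or below the £187,400 threshold, so the full £5,500 applies. total £0 + £5,500 = £5,500
Rafael (£44,550): First-Time Homebuyer Credit: 22% of the £3,650 excess over £40,900 is £803; credit = £4,425 − £803 = £3,622. Tuition Credit: £44,550 is at or below the £187,400 threshold, so the full £5,500 applies. total £3,622 + £5,500 = £9,122
Difference: |£5,500 − £9,122| = £3,622.

£3,622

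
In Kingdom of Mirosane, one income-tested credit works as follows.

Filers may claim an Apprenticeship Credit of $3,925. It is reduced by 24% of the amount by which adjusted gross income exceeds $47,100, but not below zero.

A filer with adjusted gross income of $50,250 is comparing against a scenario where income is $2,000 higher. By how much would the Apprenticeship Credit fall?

$480

At $50,250 — 24% of the $3,150 excess over $47,100 is $756; credit = $3,925 − $756 = $3,169.
At $52,250 — 24% of the $5,150 excess over $47,100 is $1,236; credit = $3,925 − $1,236 = $2,689.
Lost: $3,169 − $2,689 = $480.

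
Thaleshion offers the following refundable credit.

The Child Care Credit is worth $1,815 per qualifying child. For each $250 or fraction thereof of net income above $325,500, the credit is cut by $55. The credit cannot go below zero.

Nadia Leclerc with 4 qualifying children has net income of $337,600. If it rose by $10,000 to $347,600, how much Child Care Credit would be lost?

At $337,600 — base = 4 × $1,815 = $7,260. income exceeds $325,500 by $12,100, which is 49 full-or-partial $250 increments; reduction = 49 × $55 = $2,695, leaving $4,565.
At $347,600 — base = 4 × $1,815 = $7,260. income exceeds $325,500 by $22,100, which is 89 full-or-partial $250 increments; reduction = 89 × $55 = $4,895, leaving $2,365.
Lost: $4,565 − $2,365 = $2,200.

$2,200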